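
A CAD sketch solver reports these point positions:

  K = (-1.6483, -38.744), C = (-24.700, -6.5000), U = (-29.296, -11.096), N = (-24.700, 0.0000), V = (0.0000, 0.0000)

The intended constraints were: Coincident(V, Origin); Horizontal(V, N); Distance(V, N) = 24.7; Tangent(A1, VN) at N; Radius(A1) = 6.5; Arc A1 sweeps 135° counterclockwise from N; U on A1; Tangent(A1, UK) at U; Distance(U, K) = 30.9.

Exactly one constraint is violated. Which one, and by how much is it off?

Distance(U, K) = 30.9 — off by 8.20.

V = (0.00, 0.00) ✓; V.y = 0.00, N.y = 0.00 ✓; |VN| = 24.70 ✓; ∠(CN, NV) = 90.00° ✓; |CN| = 6.500 ✓; bearing(C→U) − bearing(C→N) = 135.0° ✓; |CU| = 6.500 ✓; ∠(CU, UK) = 90.00° ✓; |UK| = 39.10 ✗.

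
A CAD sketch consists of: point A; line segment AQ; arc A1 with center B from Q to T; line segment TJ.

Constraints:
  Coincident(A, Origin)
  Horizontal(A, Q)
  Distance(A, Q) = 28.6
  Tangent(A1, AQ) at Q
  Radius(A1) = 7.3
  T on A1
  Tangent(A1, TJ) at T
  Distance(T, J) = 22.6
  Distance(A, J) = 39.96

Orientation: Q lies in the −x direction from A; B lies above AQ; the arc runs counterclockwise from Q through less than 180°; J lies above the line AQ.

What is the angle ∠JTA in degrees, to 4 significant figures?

122.1°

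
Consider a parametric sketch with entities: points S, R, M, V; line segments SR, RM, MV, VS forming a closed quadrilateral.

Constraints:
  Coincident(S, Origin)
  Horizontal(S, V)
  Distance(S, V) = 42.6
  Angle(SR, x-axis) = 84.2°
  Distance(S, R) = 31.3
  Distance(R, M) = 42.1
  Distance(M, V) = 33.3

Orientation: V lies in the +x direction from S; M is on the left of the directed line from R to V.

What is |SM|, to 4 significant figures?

56.09

Checks: |RM| = 42.10 ✓; |MV| = 33.30 ✓.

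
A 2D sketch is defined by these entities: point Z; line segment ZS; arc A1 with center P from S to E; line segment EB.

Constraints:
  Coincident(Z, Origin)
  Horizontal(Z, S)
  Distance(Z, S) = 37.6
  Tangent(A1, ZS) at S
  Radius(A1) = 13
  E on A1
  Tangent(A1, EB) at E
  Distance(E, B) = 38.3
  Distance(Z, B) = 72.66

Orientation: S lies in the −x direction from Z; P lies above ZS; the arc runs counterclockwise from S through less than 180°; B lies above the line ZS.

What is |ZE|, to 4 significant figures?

34.82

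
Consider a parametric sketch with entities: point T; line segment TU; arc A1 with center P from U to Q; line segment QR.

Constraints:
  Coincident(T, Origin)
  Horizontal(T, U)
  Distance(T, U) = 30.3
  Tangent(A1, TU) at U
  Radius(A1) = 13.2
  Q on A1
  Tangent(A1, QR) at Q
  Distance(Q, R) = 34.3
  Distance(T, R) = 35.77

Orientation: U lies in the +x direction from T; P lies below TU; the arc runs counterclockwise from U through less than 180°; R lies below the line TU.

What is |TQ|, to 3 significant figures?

20.0

Checks: |PU| = 13.20 ✓; |PQ| = 13.20 ✓; ∠(PQ, QR) = 90.00° ✓; |QR| = 34.30 ✓; |TR| = 35.77 ✓.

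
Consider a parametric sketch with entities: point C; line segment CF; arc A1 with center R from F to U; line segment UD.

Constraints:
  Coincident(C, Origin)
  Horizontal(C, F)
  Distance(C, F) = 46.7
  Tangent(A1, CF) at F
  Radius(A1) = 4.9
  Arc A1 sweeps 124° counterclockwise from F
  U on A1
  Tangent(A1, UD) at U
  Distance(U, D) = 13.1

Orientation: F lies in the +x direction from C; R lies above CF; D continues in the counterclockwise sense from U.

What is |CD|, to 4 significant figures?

47.21

On A1, F sits at bearing -90° from R; a 124° counterclockwise sweep puts U at bearing 34°, so U = R + 4.9·(cos 34°, sin 34°) = (50.76, 7.640). A1 meets UD tangentially, so RU is at right angles to UD, so UD runs along (−sin 34°, cos 34°); with |UD| = 13.1, D = (43.44, 18.50). Then |CD| = |D − C| = 47.21.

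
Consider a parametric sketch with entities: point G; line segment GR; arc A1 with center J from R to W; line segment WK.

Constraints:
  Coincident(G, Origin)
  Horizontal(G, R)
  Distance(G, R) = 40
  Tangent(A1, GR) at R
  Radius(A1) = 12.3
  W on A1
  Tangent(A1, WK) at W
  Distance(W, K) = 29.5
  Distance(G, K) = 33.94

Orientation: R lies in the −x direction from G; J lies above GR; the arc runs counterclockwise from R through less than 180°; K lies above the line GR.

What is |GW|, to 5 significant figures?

30.110

Checks: |JW| = 12.30 ✓; ∠(JW, WK) = 90.00° ✓; |WK| = 29.50 ✓; |GK| = 33.94 ✓.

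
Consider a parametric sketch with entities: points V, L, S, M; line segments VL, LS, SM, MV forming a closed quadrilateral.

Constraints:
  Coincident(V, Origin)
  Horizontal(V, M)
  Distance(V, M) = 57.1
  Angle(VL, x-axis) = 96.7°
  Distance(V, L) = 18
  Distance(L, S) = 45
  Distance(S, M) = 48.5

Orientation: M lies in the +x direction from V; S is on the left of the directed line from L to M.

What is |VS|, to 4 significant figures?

55.67

Checks: |LS| = 45.00 ✓; |SM| = 48.50 ✓.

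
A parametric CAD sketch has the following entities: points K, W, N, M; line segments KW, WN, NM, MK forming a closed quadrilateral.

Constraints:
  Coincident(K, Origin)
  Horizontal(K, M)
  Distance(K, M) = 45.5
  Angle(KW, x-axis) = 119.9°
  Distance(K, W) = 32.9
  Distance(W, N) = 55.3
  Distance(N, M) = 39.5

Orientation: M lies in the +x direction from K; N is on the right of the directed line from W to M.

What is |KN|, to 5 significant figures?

22.400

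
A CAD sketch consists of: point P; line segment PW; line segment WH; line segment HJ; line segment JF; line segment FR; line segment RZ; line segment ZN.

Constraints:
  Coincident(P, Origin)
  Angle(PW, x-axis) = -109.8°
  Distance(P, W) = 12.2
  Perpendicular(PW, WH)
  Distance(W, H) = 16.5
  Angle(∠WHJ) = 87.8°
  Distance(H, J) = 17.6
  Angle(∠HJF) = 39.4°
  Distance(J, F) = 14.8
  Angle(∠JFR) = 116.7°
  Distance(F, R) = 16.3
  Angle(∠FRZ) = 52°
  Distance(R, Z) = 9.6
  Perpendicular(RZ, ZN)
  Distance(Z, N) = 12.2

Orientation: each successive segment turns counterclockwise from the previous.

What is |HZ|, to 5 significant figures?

1.7525

∠JFR = 116.7° gives FR at -83.700° from the x-axis; with |FR| = 16.3, R = (6.0900, -24.554). ∠FRZ = 52.0° gives RZ at 44.300° from the x-axis; with |RZ| = 9.6, Z = (12.961, -17.849). Then |HZ| = |Z − H| = 1.7525.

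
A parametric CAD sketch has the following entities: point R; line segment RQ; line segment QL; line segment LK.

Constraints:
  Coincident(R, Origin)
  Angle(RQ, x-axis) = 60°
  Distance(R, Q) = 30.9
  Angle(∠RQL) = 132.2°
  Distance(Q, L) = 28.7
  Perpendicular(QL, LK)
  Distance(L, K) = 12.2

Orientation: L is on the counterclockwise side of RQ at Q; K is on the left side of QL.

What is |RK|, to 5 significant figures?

50.598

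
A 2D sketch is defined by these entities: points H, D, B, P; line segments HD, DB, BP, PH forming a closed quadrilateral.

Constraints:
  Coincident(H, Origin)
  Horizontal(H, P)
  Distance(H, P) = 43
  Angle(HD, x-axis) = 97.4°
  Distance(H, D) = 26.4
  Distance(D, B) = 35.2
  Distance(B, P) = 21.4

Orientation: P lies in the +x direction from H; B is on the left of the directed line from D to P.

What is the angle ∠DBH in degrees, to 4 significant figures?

43.94°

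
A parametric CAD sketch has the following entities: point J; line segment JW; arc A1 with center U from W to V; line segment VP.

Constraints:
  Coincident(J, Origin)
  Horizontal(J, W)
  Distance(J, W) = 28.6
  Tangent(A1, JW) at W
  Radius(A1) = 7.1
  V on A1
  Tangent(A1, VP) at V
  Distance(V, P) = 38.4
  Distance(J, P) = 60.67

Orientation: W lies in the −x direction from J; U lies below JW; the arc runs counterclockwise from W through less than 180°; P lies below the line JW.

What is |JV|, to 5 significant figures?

36.089

Checks: |UV| = 7.100 ✓; ∠(UV, VP) = 90.00° ✓; |VP| = 38.40 ✓; |JP| = 60.67 ✓.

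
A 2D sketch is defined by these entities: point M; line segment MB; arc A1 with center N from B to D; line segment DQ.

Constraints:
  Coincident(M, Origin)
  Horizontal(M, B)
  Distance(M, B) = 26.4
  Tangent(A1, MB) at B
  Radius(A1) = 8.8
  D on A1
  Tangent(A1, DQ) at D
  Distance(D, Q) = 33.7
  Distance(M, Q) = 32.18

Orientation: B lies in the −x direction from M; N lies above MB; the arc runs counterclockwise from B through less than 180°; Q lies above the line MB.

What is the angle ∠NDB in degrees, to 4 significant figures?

61.61°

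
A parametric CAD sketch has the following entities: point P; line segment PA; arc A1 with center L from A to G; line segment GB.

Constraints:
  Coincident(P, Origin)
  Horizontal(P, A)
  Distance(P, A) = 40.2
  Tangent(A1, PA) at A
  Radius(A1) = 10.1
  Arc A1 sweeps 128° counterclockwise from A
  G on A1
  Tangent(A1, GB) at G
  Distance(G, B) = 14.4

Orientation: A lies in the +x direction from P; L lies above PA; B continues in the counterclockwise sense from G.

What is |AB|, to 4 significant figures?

27.68

On A1, A sits at bearing -90° from L; a 128° counterclockwise sweep puts G at bearing 38°, so G = L + 10.1·(cos 38°, sin 38°) = (48.16, 16.32). Tangency of A1 to GB means the radius LG is perpendicular to GB, so GB runs along (−sin 38°, cos 38°); with |GB| = 14.4, B = (39.29, 27.67). Then |AB| = |B − A| = 27.68.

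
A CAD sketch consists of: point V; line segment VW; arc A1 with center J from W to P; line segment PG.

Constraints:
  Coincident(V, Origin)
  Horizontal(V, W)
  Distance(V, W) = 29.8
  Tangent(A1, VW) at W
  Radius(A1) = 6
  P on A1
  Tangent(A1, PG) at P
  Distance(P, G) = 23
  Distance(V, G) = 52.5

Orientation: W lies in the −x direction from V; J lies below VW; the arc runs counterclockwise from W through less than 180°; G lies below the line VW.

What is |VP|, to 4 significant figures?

34.79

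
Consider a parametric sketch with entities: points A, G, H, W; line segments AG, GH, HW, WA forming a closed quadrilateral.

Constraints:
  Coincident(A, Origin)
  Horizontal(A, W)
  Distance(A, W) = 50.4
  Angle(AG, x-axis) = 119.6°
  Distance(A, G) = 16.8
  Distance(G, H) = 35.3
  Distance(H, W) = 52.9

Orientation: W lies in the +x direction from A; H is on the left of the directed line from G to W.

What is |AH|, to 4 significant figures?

43.27

Checks: A.y = 0.00, W.y = 0.00 ✓; |GH| = 35.30 ✓; |HW| = 52.90 ✓.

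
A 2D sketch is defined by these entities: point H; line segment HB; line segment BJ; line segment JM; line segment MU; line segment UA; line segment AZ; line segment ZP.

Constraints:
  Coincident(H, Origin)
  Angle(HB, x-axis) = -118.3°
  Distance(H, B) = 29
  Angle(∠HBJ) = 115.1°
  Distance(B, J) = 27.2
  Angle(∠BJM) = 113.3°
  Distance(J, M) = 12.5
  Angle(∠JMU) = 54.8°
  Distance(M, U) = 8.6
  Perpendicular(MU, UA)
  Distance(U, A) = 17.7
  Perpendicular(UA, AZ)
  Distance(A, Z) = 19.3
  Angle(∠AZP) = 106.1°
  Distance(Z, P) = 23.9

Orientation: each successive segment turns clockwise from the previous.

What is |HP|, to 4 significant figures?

60.62

H is at the origin; HB runs at -118.3° with length 29.0, so B = (-13.75, -25.53). ∠HBJ = 115.1° gives BJ at 176.8° from the x-axis; with |BJ| = 27.2, J = (-40.91, -24.02). ∠BJM = 113.3° gives JM at 110.1° from the x-axis; with |JM| = 12.5, M = (-45.20, -12.28). ∠JMU = 54.8° gives MU at -15.10° from the x-axis; with |MU| = 8.6, U = (-36.90, -14.52). The perpendicularity gives UA at right angles to MU, so UA runs at -105.1°; with |UA| = 17.7, A = (-41.51, -31.61). The perpendicularity gives AZ at right angles to UA, so AZ runs at 164.9°; with |AZ| = 19.3, Z = (-60.14, -26.58). ∠AZP = 106.1° gives ZP at 91.00° from the x-axis; with |ZP| = 23.9, P = (-60.56, -2.682). Then |HP| = |P − H| = 60.62.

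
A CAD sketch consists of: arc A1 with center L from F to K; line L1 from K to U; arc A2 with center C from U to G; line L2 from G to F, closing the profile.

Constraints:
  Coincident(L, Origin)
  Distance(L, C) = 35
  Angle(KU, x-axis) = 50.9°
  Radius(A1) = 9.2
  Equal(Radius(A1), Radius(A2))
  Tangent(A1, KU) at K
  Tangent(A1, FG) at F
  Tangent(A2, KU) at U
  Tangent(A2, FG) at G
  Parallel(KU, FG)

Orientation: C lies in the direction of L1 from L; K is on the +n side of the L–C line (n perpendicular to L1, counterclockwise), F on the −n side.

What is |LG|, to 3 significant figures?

36.2

Tangency of A1 to both parallel lines with radius 9.2 puts K and F at L ± 9.2·n: K = (-7.14, 5.80), F = (7.14, -5.80). Equal radii place U and G the same way about C: U = C + 9.2·n = (14.9, 33.0), G = C − 9.2·n = (29.2, 21.4). Then |LG| = |G − L| = 36.2.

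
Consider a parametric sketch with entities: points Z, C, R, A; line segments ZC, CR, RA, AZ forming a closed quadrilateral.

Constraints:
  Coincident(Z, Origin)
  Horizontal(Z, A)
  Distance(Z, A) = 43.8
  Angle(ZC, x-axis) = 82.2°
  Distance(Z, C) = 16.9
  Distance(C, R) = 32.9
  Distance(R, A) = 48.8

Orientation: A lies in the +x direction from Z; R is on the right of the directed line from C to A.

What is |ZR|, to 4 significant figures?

16.00

Checks: |CR| = 32.90 ✓; |RA| = 48.80 ✓.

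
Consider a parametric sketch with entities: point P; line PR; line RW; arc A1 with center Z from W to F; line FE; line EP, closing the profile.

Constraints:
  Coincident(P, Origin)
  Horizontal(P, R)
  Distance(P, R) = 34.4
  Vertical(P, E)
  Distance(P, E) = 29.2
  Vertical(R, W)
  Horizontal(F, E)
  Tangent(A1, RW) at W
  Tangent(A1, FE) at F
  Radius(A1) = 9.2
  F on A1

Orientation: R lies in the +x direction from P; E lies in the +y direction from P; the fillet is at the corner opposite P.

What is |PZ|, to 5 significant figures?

32.172

P is at the origin; P and R share the same y with |PR| = 34.4 and R on the +x side, so R = (34.400, 0.0000). PE is vertical with |PE| = 29.2 and E on the +y side, so E = (0.0000, 29.200). The virtual corner opposite P is at (34.400, 29.200). A1 meets RW tangentially, so ZW is at right angles to RW and the tangent condition forces ZF to be normal to FE, with radius 9.2, so the center Z sits 9.2 in from both sides at Z = (25.200, 20.000). Then |PZ| = |Z − P| = 32.172.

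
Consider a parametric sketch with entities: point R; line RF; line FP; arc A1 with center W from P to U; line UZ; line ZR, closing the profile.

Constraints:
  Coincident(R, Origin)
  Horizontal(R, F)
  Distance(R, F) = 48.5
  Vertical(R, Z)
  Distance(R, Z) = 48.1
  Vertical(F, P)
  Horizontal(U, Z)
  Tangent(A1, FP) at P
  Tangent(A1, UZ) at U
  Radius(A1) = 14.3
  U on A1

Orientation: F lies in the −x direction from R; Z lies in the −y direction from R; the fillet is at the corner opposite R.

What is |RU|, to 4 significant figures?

59.02

The virtual corner opposite R is at (-48.50, -48.10). The tangent condition forces WP to be normal to FP and A1 meets UZ tangentially, so WU is at right angles to UZ, with radius 14.3, so the center W sits 14.3 in from both sides at W = (-34.20, -33.80). That places the tangent points at P = (-48.50, -33.80) on FP and U = (-34.20, -48.10) on UZ. Then |RU| = |U − R| = 59.02.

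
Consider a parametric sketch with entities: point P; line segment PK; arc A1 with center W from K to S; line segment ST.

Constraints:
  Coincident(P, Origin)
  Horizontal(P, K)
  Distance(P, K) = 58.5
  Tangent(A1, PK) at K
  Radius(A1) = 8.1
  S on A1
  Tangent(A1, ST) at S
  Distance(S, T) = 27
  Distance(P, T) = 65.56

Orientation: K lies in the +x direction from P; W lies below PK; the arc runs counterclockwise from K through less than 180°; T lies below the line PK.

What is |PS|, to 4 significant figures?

51.37

Checks: ∠(WK, KP) = 90.00° ✓; |WS| = 8.100 ✓; ∠(WS, ST) = 90.00° ✓; |ST| = 27.00 ✓; |PT| = 65.56 ✓.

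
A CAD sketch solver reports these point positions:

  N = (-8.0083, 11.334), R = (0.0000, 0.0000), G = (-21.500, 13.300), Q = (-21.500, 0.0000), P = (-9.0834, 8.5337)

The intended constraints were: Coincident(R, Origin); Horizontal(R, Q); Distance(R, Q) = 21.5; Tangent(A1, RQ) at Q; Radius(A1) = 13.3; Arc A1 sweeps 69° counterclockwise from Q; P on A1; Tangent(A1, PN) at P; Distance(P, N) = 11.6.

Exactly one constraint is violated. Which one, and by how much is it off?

Distance(P, N) = 11.6 — off by 8.60.

R = (0.00, 0.00) ✓; R.y = 0.00, Q.y = 0.00 ✓; |RQ| = 21.50 ✓; ∠(GQ, QR) = 90.00° ✓; |GQ| = 13.30 ✓; bearing(G→P) − bearing(G→Q) = 69.00° ✓; |GP| = 13.30 ✓; ∠(GP, PN) = 90.00° ✓; |PN| = 3.000 ✗.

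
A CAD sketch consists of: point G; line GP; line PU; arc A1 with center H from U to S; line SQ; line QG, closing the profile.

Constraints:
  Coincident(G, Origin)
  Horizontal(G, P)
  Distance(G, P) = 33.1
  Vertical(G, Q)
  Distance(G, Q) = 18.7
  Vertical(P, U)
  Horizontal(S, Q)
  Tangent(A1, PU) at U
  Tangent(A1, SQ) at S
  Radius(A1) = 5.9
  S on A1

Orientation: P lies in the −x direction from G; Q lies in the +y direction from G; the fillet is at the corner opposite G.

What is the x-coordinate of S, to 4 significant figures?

-27.20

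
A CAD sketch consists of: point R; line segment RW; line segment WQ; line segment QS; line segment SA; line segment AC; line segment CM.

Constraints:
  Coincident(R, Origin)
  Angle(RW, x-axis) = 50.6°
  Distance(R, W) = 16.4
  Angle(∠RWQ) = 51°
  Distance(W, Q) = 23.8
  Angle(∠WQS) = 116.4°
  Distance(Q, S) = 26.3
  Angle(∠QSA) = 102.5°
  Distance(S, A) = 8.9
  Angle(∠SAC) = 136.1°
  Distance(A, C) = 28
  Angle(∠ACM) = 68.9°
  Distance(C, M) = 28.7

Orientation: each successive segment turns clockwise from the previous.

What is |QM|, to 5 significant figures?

10.541

R is at the origin; RW runs at 50.6° with length 16.4, so W = (10.410, 12.673). ∠RWQ = 51.0° gives WQ at -78.400° from the x-axis; with |WQ| = 23.8, Q = (15.195, -10.641). ∠WQS = 116.4° gives QS at -142.00° from the x-axis; with |QS| = 26.3, S = (-5.5294, -26.833). ∠QSA = 102.5° gives SA at 140.50° from the x-axis; with |SA| = 8.9, A = (-12.397, -21.172). ∠SAC = 136.1° gives AC at 96.600° from the x-axis; with |AC| = 28.0, C = (-15.615, 6.6426). ∠ACM = 68.9° gives CM at -14.500° from the x-axis; with |CM| = 28.7, M = (12.171, -0.54333). Then |QM| = |M − Q| = 10.541.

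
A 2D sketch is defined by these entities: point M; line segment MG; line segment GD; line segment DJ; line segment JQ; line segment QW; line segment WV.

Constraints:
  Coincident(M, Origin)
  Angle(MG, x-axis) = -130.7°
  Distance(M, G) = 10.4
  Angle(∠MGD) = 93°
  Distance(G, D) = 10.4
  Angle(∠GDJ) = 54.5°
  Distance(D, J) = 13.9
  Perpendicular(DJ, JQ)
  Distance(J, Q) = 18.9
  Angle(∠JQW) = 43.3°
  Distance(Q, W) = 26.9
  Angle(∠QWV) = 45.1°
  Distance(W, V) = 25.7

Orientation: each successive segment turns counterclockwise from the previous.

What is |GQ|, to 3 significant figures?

13.1

M is at the origin; MG runs at -130.7° with length 10.4, so G = (-6.78, -7.88). ∠MGD = 93.0° gives GD at -43.7° from the x-axis; with |GD| = 10.4, D = (0.737, -15.1). ∠GDJ = 54.5° gives DJ at 81.8° from the x-axis; with |DJ| = 13.9, J = (2.72, -1.31). The perpendicularity gives JQ at right angles to DJ, so JQ runs at 172°; with |JQ| = 18.9, Q = (-16.0, 1.38). Then |GQ| = |Q − G| = 13.1.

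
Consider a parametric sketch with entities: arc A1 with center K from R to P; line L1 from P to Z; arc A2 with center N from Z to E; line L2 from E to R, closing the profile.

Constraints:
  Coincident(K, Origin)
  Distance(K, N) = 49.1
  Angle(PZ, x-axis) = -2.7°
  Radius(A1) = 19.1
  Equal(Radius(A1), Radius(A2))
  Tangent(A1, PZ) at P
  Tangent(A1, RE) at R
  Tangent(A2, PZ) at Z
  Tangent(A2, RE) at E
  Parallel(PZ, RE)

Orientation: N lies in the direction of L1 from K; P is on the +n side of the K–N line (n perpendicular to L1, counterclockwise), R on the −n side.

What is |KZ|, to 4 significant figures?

52.68

The slot axis is L1's direction at -2.7°, so u = (cos -2.7°, sin -2.7°) = (0.9989, -0.04711) and n = (−sin -2.7°, cos -2.7°) = (0.04711, 0.9989). K is at the origin and N lies 49.1 along u from K, so N = 49.1·u = (49.05, -2.313). Tangency of A1 to both parallel lines with radius 19.1 puts P and R at K ± 19.1·n: P = (0.8997, 19.08), R = (-0.8997, -19.08). Equal radii place Z and E the same way about N: Z = N + 19.1·n = (49.95, 16.77), E = N − 19.1·n = (48.15, -21.39). Then |KZ| = |Z − K| = 52.68.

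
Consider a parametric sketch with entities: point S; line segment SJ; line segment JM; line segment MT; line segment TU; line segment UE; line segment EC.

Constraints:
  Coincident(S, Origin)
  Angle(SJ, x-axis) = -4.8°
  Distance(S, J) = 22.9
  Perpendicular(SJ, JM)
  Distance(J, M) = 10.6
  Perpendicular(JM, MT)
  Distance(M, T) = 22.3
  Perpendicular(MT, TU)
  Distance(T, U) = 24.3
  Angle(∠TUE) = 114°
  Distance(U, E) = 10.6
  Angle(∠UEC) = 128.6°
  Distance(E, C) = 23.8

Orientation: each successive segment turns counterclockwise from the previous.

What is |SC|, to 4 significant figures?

32.20

∠TUE = 114.0° gives UE at -28.80° from the x-axis; with |UE| = 10.6, E = (8.740, -18.81). ∠UEC = 128.6° gives EC at 22.60° from the x-axis; with |EC| = 23.8, C = (30.71, -9.663). Then |SC| = |C − S| = 32.20.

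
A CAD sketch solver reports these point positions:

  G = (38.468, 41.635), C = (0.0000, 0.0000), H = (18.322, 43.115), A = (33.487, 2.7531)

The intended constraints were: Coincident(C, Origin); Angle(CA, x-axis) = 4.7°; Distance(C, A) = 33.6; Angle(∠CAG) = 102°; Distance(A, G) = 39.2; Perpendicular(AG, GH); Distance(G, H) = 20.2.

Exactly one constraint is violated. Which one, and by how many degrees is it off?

Perpendicular(AG, GH) — off by 3.10°.

C = (0.00, 0.00) ✓; CA at 4.700° ✓; |CA| = 33.60 ✓; ∠CAG = 102.0° ✓; |AG| = 39.20 ✓; ∠(AG, GH) = 93.10° ✗; |GH| = 20.20 ✓.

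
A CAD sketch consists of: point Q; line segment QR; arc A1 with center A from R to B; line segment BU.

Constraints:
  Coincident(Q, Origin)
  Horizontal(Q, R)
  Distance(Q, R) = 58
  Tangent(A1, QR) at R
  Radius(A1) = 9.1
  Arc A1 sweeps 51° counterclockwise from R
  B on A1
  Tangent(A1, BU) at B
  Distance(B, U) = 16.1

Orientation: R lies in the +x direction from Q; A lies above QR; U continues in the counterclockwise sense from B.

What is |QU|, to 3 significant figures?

76.9

Q is at the origin; QR is horizontal with |QR| = 58.0 and R on the +x side, so R = (58.0, 0.00). The tangent condition forces AR to be normal to QR, so A = R + (0, 9.1) = (58.0, 9.10). On A1, R sits at bearing -90° from A; a 51° counterclockwise sweep puts B at bearing -39°, so B = A + 9.1·(cos -39°, sin -39°) = (65.1, 3.37). The tangent condition forces AB to be normal to BU, so BU runs along (−sin -39°, cos -39°); with |BU| = 16.1, U = (75.2, 15.9). Then |QU| = |U − Q| = 76.9.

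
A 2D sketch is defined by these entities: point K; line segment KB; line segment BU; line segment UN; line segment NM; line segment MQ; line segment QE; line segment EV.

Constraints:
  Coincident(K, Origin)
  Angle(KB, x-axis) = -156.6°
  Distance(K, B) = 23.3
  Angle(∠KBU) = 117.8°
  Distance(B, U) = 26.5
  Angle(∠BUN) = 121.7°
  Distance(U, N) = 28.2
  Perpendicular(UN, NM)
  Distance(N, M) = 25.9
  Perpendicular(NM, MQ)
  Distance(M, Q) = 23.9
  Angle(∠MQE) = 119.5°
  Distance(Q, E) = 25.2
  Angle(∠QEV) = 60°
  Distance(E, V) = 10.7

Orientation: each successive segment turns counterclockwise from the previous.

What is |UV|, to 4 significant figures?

4.816

∠MQE = 119.5° gives QE at -155.6° from the x-axis; with |QE| = 25.2, E = (-27.63, -27.69). ∠QEV = 60.0° gives EV at -35.60° from the x-axis; with |EV| = 10.7, V = (-18.93, -33.92). Then |UV| = |V − U| = 4.816.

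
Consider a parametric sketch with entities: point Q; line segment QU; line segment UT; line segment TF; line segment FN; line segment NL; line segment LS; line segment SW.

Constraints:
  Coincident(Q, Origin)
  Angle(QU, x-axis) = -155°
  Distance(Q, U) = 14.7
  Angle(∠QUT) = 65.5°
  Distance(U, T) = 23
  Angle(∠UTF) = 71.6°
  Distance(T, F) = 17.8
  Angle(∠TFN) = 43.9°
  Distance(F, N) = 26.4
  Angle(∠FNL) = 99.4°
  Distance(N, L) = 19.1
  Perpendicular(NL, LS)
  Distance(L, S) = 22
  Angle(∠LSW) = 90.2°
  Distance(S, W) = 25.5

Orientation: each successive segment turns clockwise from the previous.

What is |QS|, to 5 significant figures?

31.111

Q is at the origin; QU runs at -155.0° with length 14.7, so U = (-13.323, -6.2125). ∠QUT = 65.5° gives UT at 90.500° from the x-axis; with |UT| = 23.0, T = (-13.523, 16.787). ∠UTF = 71.6° gives TF at -17.900° from the x-axis; with |TF| = 17.8, F = (3.4149, 11.316). ∠TFN = 43.9° gives FN at -154.00° from the x-axis; with |FN| = 26.4, N = (-20.313, -0.25731). ∠FNL = 99.4° gives NL at 125.40° from the x-axis; with |NL| = 19.1, L = (-31.377, 15.312). NL ⟂ LS, so LS runs at 35.400°; with |LS| = 22.0, S = (-13.445, 28.056). Then |QS| = |S − Q| = 31.111.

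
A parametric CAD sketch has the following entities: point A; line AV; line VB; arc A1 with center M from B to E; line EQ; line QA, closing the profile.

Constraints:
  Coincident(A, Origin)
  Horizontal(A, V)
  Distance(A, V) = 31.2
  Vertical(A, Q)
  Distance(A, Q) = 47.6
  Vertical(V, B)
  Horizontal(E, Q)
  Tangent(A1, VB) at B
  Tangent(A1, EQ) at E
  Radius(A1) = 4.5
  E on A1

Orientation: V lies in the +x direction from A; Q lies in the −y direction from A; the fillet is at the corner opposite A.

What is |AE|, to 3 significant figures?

54.6

A is at the origin; AV is horizontal with |AV| = 31.2 and V on the +x side, so V = (31.2, 0.00). AQ is vertical with |AQ| = 47.6 and Q on the −y side, so Q = (0.00, -47.6). The virtual corner opposite A is at (31.2, -47.6). The tangent condition forces MB to be normal to VB and since A1 is tangent to EQ there, ME ⟂ EQ, with radius 4.5, so the center M sits 4.5 in from both sides at M = (26.7, -43.1). That places the tangent points at B = (31.2, -43.1) on VB and E = (26.7, -47.6) on EQ. Then |AE| = |E − A| = 54.6.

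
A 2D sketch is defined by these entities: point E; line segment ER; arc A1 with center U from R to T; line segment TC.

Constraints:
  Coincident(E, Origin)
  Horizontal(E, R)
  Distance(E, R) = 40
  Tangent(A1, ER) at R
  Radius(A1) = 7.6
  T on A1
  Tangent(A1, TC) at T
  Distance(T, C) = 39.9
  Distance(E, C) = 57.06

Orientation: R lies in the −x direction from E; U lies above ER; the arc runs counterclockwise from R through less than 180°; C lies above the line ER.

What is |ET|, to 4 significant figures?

33.25

E is at the origin; ER is horizontal with |ER| = 40.0 and R on the −x side, so R = (-40.00, 0.000). Tangency of A1 to ER means the radius UR is perpendicular to ER, so U = R + (0, 7.6) = (-40.00, 7.600). Since UT ⟂ TC (tangency), |UC| = √(7.6² + 39.9²) = 40.62 regardless of where T sits on A1. So C lies on both circle(E, 57.06) and circle(U, 40.62); the above-ER intersection is C = (-31.80, 47.38). T is the foot of the tangent from C: T = (-32.40, 7.485).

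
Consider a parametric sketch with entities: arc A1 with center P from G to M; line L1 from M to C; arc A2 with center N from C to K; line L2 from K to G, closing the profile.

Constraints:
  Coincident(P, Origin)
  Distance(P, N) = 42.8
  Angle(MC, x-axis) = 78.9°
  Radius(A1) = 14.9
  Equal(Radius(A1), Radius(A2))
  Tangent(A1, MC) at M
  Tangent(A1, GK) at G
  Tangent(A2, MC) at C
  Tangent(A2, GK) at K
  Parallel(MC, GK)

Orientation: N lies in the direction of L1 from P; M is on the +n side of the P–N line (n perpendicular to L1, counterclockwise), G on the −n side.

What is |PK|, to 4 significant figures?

45.32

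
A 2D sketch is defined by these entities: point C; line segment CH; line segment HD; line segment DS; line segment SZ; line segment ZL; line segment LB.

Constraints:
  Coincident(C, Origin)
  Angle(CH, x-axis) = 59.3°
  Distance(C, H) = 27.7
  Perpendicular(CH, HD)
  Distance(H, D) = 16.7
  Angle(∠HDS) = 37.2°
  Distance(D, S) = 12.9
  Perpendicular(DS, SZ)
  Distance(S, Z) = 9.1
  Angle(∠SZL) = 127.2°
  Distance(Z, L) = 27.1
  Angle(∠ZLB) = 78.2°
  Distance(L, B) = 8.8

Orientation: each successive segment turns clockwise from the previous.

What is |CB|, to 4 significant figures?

51.74

C is at the origin; CH runs at 59.3° with length 27.7, so H = (14.14, 23.82). The perpendicularity gives HD at right angles to CH, so HD runs at -30.70°; with |HD| = 16.7, D = (28.50, 15.29). ∠HDS = 37.2° gives DS at -173.5° from the x-axis; with |DS| = 12.9, S = (15.68, 13.83). DS is perpendicular to SZ, so SZ runs at 96.50°; with |SZ| = 9.1, Z = (14.65, 22.87). ∠SZL = 127.2° gives ZL at 43.70° from the x-axis; with |ZL| = 27.1, L = (34.25, 41.60). ∠ZLB = 78.2° gives LB at -58.10° from the x-axis; with |LB| = 8.8, B = (38.90, 34.12). Then |CB| = |B − C| = 51.74.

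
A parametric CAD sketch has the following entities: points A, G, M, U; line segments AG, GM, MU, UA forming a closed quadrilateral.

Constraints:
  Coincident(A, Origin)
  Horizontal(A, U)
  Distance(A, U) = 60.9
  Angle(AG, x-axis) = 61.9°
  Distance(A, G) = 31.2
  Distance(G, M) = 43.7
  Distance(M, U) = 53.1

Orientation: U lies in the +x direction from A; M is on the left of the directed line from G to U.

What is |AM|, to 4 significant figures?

72.80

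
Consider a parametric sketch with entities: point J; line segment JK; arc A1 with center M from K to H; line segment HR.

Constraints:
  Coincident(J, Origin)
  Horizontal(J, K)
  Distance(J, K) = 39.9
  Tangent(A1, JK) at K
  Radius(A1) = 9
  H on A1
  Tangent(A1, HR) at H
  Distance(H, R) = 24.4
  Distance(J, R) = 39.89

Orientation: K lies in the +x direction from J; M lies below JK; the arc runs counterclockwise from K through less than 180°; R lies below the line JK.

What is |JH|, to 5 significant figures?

31.903

Checks: J.y = 0.00, K.y = 0.00 ✓; |MK| = 9.000 ✓; |MH| = 9.000 ✓; ∠(MH, HR) = 90.00° ✓; |HR| = 24.40 ✓; |JR| = 39.89 ✓.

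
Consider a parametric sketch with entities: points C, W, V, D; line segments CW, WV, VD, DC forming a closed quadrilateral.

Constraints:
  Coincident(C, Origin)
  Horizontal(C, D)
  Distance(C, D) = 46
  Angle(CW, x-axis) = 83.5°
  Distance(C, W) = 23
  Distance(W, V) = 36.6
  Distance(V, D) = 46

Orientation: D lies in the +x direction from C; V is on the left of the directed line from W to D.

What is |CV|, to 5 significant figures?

54.676

Checks: |WV| = 36.60 ✓; |VD| = 46.00 ✓.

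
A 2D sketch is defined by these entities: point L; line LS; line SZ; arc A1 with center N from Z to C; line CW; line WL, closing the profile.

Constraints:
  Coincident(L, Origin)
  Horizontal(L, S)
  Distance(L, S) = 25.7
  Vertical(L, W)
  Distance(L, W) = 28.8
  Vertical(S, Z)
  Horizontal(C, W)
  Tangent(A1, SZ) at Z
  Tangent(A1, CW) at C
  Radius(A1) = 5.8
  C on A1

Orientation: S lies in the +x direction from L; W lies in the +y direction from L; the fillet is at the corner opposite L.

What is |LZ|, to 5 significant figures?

34.489

The virtual corner opposite L is at (25.700, 28.800). Tangency of A1 to SZ means the radius NZ is perpendicular to SZ and the tangent condition forces NC to be normal to CW, with radius 5.8, so the center N sits 5.8 in from both sides at N = (19.900, 23.000). That places the tangent points at Z = (25.700, 23.000) on SZ and C = (19.900, 28.800) on CW. Then |LZ| = |Z − L| = 34.489.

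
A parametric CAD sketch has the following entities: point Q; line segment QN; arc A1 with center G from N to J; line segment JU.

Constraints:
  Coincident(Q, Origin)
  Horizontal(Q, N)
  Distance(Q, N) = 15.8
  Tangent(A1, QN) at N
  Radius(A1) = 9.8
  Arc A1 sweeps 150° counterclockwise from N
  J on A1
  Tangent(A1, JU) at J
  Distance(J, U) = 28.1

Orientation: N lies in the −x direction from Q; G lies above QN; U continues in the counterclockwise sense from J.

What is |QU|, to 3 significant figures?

47.8

Q is at the origin; QN is horizontal with |QN| = 15.8 and N on the −x side, so N = (-15.8, 0.00). A1 meets QN tangentially, so GN is at right angles to QN, so G = N + (0, 9.8) = (-15.8, 9.80). On A1, N sits at bearing -90° from G; a 150° counterclockwise sweep puts J at bearing 60°, so J = G + 9.8·(cos 60°, sin 60°) = (-10.9, 18.3). A1 meets JU tangentially, so GJ is at right angles to JU, so JU runs along (−sin 60°, cos 60°); with |JU| = 28.1, U = (-35.2, 32.3). Then |QU| = |U − Q| = 47.8.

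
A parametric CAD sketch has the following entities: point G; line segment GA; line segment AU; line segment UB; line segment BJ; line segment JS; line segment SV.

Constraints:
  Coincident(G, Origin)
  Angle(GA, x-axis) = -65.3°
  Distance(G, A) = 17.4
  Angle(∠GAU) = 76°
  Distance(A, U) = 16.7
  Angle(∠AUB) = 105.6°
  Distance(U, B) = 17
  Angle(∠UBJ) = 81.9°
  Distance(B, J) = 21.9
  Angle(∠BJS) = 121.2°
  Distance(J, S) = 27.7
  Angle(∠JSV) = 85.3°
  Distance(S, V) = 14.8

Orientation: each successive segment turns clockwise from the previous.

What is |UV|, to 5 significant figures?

24.619

G is at the origin; GA runs at -65.3° with length 17.4, so A = (7.2709, -15.808). ∠GAU = 76.0° gives AU at -169.30° from the x-axis; with |AU| = 16.7, U = (-9.1387, -18.909). ∠AUB = 105.6° gives UB at 116.30° from the x-axis; with |UB| = 17.0, B = (-16.671, -3.6684). ∠UBJ = 81.9° gives BJ at 18.200° from the x-axis; with |BJ| = 21.9, J = (4.1334, 3.1717). ∠BJS = 121.2° gives JS at -40.600° from the x-axis; with |JS| = 27.7, S = (25.165, -14.855). ∠JSV = 85.3° gives SV at -135.30° from the x-axis; with |SV| = 14.8, V = (14.645, -25.265). Then |UV| = |V − U| = 24.619.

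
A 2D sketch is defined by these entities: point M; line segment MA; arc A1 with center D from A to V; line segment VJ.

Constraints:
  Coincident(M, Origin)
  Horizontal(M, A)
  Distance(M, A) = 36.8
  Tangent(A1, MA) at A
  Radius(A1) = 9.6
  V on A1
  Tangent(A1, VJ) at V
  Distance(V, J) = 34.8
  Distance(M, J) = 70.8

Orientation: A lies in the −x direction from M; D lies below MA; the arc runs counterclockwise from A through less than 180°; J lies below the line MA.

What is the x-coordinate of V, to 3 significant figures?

-45.5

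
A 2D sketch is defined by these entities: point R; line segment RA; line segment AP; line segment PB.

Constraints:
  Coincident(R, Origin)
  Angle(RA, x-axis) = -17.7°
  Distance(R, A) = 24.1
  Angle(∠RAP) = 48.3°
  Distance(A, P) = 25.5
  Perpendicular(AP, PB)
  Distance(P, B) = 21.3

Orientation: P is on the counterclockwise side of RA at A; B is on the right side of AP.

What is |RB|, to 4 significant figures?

40.42

∠RAP = 48.3°, so AP runs at -17.7° + (180° − 48.3°) = 114.0° from the x-axis; with |AP| = 25.5, P = A + 25.5·(cos 114.0°, sin 114.0°) = (12.59, 15.97). The perpendicularity gives PB at right angles to AP; with |PB| = 21.3 on the right of AP, B = P + 21.3·(0.9135, 0.4067) = (32.05, 24.63). Then |RB| = |B − R| = 40.42.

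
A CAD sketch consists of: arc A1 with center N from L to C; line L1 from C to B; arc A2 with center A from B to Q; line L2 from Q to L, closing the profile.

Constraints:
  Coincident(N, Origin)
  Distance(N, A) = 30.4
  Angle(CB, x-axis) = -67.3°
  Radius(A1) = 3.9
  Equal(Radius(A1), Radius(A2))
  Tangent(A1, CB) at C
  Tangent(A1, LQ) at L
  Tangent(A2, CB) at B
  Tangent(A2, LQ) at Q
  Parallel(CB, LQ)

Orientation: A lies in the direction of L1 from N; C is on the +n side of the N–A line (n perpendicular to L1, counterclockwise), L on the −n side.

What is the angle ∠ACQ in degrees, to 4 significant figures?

7.080°

The slot axis is L1's direction at -67.3°, so u = (cos -67.3°, sin -67.3°) = (0.3859, -0.9225) and n = (−sin -67.3°, cos -67.3°) = (0.9225, 0.3859). N is at the origin and A lies 30.4 along u from N, so A = 30.4·u = (11.73, -28.05). Tangency of A1 to both parallel lines with radius 3.9 puts C and L at N ± 3.9·n: C = (3.598, 1.505), L = (-3.598, -1.505). Equal radii place B and Q the same way about A: B = A + 3.9·n = (15.33, -26.54), Q = A − 3.9·n = (8.134, -29.55). Then cos ∠ACQ = CA·CQ / (|CA||CQ|), giving 7.080°.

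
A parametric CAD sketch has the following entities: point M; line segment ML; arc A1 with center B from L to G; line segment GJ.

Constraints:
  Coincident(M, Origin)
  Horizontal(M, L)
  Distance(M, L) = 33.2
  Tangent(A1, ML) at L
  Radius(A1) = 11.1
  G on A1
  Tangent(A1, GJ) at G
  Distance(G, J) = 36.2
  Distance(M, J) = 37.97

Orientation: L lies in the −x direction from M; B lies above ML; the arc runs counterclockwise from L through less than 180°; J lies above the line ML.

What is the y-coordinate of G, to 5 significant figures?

5.7565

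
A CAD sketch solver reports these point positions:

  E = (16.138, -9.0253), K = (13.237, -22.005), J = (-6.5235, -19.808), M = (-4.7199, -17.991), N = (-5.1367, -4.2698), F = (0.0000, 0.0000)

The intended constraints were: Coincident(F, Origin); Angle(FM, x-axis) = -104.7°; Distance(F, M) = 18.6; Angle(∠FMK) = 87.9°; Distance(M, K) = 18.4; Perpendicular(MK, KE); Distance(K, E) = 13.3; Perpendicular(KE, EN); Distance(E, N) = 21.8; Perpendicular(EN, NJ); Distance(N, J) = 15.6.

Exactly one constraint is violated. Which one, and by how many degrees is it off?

Perpendicular(EN, NJ) — off by 7.50°.

F = (0.00, 0.00) ✓; FM at -104.7° ✓; |FM| = 18.60 ✓; ∠FMK = 87.90° ✓; |MK| = 18.40 ✓; ∠(MK, KE) = 90.00° ✓; |KE| = 13.30 ✓; ∠(KE, EN) = 90.00° ✓; |EN| = 21.80 ✓; ∠(EN, NJ) = 97.50° ✗; |NJ| = 15.60 ✓.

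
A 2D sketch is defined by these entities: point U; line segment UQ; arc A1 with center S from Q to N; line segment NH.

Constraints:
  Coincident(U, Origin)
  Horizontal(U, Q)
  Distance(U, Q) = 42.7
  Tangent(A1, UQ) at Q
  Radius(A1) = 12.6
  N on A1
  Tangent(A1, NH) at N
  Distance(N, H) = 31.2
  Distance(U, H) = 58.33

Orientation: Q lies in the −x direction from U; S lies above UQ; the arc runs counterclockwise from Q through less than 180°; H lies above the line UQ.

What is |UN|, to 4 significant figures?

33.85

Checks: U.y = 0.00, Q.y = 0.00 ✓; |SN| = 12.60 ✓; ∠(SN, NH) = 90.00° ✓; |NH| = 31.20 ✓; |UH| = 58.33 ✓.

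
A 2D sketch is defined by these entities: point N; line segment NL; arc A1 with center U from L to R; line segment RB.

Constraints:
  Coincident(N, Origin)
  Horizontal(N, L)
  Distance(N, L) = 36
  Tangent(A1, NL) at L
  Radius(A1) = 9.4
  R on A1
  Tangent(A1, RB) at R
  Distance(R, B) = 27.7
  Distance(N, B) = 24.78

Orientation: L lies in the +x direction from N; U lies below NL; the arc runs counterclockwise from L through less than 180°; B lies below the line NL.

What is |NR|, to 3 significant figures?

29.4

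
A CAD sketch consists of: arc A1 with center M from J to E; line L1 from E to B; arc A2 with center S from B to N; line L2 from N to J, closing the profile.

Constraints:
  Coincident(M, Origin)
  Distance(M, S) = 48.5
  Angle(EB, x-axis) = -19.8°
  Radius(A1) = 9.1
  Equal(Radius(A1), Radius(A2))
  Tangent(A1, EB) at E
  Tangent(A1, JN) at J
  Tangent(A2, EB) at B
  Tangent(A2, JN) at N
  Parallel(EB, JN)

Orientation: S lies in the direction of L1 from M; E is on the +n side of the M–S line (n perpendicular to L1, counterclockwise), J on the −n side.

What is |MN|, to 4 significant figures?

49.35

The slot axis is L1's direction at -19.8°, so u = (cos -19.8°, sin -19.8°) = (0.9409, -0.3387) and n = (−sin -19.8°, cos -19.8°) = (0.3387, 0.9409). M is at the origin and S lies 48.5 along u from M, so S = 48.5·u = (45.63, -16.43). Tangency of A1 to both parallel lines with radius 9.1 puts E and J at M ± 9.1·n: E = (3.083, 8.562), J = (-3.083, -8.562). Equal radii place B and N the same way about S: B = S + 9.1·n = (48.72, -7.867), N = S − 9.1·n = (42.55, -24.99). Then |MN| = |N − M| = 49.35.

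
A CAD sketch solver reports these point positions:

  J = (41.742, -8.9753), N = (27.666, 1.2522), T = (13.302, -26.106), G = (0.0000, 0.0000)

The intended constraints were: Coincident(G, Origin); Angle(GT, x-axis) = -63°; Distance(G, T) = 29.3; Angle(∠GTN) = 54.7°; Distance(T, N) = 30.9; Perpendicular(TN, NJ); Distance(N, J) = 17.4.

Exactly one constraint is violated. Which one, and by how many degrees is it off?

Perpendicular(TN, NJ) — off by 8.30°.

G = (0.00, 0.00) ✓; GT at -63.00° ✓; |GT| = 29.30 ✓; ∠GTN = 54.70° ✓; |TN| = 30.90 ✓; ∠(TN, NJ) = 98.30° ✗; |NJ| = 17.40 ✓.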